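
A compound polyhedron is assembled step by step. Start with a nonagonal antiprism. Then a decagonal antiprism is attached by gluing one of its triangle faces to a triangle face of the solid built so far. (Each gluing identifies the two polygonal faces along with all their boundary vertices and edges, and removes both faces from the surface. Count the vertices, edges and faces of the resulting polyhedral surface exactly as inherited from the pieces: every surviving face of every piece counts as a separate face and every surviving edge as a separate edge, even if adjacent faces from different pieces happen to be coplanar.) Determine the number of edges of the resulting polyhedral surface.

73

A nonagonal antiprism: V=18, E=36, F=20.
Attach a decagonal antiprism (V=20, E=40, F=22) along a 3-gon: merge 3 vertices and 3 edges, delete both glued faces → V=35, E=73, F=40.
Check: V − E + F = 35 − 73 + 40 = 2.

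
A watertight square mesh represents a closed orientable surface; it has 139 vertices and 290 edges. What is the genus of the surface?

4

Every face is a square and each edge borders two faces, so 4F = 2·290, giving F = 145.
χ = V − E + F = 139 − 290 + 145 = -6.
For a closed orientable surface χ = 2 − 2g, so g = (2 − (-6))/2 = 4.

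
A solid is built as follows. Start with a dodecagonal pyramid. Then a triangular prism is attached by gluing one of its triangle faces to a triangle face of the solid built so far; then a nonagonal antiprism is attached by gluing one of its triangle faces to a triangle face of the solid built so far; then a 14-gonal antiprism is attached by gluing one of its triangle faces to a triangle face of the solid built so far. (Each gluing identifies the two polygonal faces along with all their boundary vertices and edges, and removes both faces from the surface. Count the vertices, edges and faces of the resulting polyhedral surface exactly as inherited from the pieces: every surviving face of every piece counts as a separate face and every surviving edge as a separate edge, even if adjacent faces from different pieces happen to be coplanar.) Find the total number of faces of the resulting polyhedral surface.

A dodecagonal pyramid: V=13, E=24, F=13.
Attach a triangular prism (V=6, E=9, F=5) along a 3-gon: merge 3 vertices and 3 edges, delete both glued faces → V=16, E=30, F=16.
Attach a nonagonal antiprism (V=18, E=36, F=20) along a 3-gon: merge 3 vertices and 3 edges, delete both glued faces → V=31, E=63, F=34.
Attach a 14-gonal antiprism (V=28, E=56, F=30) along a 3-gon: merge 3 vertices and 3 edges, delete both glued faces → V=56, E=116, F=62.
Check: V − E + F = 56 − 116 + 62 = 2.

62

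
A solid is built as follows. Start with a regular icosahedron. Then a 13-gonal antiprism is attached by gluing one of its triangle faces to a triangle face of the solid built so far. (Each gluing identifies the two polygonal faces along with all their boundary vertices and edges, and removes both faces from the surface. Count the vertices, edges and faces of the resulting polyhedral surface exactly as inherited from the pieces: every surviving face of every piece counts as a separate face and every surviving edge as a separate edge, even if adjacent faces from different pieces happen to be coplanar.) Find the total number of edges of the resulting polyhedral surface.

79

A regular icosahedron: V=12, E=30, F=20.
Attach a 13-gonal antiprism (V=26, E=52, F=28) along a 3-gon: merge 3 vertices and 3 edges, delete both glued faces → V=35, E=79, F=46.
Check: V − E + F = 35 − 79 + 46 = 2.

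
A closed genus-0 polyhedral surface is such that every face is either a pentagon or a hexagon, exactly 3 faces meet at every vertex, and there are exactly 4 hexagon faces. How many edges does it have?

42

Let x be the number of pentagons; then F = 4 + x.
Edge–face incidences: 2E = 6·4 + 5·x = 24 + 5x.
Every vertex has degree 3, so 3V = 2E.
Euler: V − E + F = 2 ⇒ (2E)/3 − E + (4 + x) = 2.
Multiply by 6: 2·(2E) − 3·(2E) + 6·(4 + x) = 12, i.e. 24 + 6x − (24 + 5x) = 12.
Collecting terms: x = 12.
Then 2E = 24 + 5·12 = 84, so E = 42, V = 2E/3 = 28, F = 4 + 12 = 16.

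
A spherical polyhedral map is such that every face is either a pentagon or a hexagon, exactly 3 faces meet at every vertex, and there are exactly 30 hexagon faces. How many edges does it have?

Let x be the number of pentagons; then F = 30 + x.
Edge–face incidences: 2E = 6·30 + 5·x = 180 + 5x.
Every vertex has degree 3, so 3V = 2E.
Euler: V − E + F = 2 ⇒ (2E)/3 − E + (30 + x) = 2.
Multiply by 6: 2·(2E) − 3·(2E) + 6·(30 + x) = 12, i.e. 180 + 6x − (180 + 5x) = 12.
Collecting terms: x = 12.
Then 2E = 180 + 5·12 = 240, so E = 120, V = 2E/3 = 80, F = 30 + 12 = 42.

120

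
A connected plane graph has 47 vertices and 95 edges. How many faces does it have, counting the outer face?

Euler's formula for a connected plane graph: V − E + F = 2, so F = 2 − 47 + 95 = 50.

50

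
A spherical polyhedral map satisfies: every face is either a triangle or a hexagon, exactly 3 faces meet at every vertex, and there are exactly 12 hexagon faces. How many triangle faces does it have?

4

Let x be the number of triangles; then F = 12 + x.
Edge–face incidences: 2E = 6·12 + 3·x = 72 + 3x.
Every vertex has degree 3, so 3V = 2E.
Euler: V − E + F = 2 ⇒ (2E)/3 − E + (12 + x) = 2.
Multiply by 6: 2·(2E) − 3·(2E) + 6·(12 + x) = 12, i.e. 72 + 6x − (72 + 3x) = 12.
Collecting terms: 3x = 12, so x = 4.
Then 2E = 72 + 3·4 = 84, so E = 42, V = 2E/3 = 28, F = 12 + 4 = 16.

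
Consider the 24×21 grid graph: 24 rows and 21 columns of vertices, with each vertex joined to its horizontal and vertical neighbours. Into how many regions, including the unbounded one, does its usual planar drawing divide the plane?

The grid has V = 24·21 = 504 vertices and E = 24·20 + 21·23 = 963 edges.
F = 2 − V + E = 2 − 504 + 963 = 461.

461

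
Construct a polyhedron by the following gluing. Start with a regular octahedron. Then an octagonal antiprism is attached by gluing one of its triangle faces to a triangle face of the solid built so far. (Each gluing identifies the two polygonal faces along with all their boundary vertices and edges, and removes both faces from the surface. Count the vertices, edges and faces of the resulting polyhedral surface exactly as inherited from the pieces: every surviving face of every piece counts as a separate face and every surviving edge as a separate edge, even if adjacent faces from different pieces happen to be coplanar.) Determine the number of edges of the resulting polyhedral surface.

A regular octahedron: V=6, E=12, F=8.
Attach an octagonal antiprism (V=16, E=32, F=18) along a 3-gon: merge 3 vertices and 3 edges, delete both glued faces → V=19, E=41, F=24.
Check: V − E + F = 19 − 41 + 24 = 2.

41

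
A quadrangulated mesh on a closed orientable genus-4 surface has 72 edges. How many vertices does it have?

χ = 2 − 2·4 = -6, and every face is a square so 4F = 2E.
F = 2E/4 = 36. Then V = -6 + E − F = -6 + 72 − 36 = 30.

30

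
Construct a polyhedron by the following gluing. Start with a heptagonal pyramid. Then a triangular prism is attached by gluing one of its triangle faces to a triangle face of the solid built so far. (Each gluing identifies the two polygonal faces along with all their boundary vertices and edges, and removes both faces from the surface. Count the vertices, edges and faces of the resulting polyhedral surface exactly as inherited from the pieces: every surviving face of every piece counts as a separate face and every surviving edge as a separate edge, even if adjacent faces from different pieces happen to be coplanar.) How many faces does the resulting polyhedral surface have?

11

A heptagonal pyramid: V=8, E=14, F=8.
Attach a triangular prism (V=6, E=9, F=5) along a 3-gon: merge 3 vertices and 3 edges, delete both glued faces → V=11, E=20, F=11.
Check: V − E + F = 11 − 20 + 11 = 2.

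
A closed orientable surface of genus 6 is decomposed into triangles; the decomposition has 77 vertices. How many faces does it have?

174

χ = 2 − 2·6 = -10, and every face is a triangle so 3F = 2E.
V − E + F = -10 with E = 3F/2 gives 77 − (3/2 − 1)·F = -10, so F = 174 and E = 261.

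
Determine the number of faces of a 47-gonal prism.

49

A prism on an n-gon has two n-gon bases and n rectangular sides: V = 2·47 = 94, E = 3·47 = 141, F = 47 + 2 = 49.
Check: V − E + F = 94 − 141 + 49 = 2.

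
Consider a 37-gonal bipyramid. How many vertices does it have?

A bipyramid over an n-gon has 2n triangular faces and n + 2 vertices: V = 37 + 2 = 39, E = 3·37 = 111, F = 2·37 = 74.

39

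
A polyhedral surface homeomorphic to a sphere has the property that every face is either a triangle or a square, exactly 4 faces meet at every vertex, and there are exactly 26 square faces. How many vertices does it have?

Let x be the number of triangles; then F = 26 + x.
Edge–face incidences: 2E = 4·26 + 3·x = 104 + 3x.
Every vertex has degree 4, so 4V = 2E.
Euler: V − E + F = 2 ⇒ (2E)/4 − E + (26 + x) = 2.
Multiply by 8: 2·(2E) − 4·(2E) + 8·(26 + x) = 16, i.e. 208 + 8x − 2·(104 + 3x) = 16.
Collecting terms: 2x = 16, so x = 8.
Then 2E = 104 + 3·8 = 128, so E = 64, V = 2E/4 = 32, F = 26 + 8 = 34.

32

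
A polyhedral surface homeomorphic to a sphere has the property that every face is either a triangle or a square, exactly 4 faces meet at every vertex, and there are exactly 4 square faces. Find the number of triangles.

Let x be the number of triangles; then F = 4 + x.
Edge–face incidences: 2E = 4·4 + 3·x = 16 + 3x.
Every vertex has degree 4, so 4V = 2E.
Euler: V − E + F = 2 ⇒ (2E)/4 − E + (4 + x) = 2.
Multiply by 8: 2·(2E) − 4·(2E) + 8·(4 + x) = 16, i.e. 32 + 8x − 2·(16 + 3x) = 16.
Collecting terms: 2x = 16, so x = 8.
Then 2E = 16 + 3·8 = 40, so E = 20, V = 2E/4 = 10, F = 4 + 8 = 12.

8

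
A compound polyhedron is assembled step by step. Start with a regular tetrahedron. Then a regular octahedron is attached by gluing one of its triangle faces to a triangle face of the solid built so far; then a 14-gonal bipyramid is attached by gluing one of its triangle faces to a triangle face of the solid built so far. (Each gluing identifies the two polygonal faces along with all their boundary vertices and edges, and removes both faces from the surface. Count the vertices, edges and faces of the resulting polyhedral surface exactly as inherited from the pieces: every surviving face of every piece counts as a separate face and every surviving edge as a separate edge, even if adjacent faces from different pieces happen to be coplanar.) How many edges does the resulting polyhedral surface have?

A regular tetrahedron: V=4, E=6, F=4.
Attach a regular octahedron (V=6, E=12, F=8) along a 3-gon: merge 3 vertices and 3 edges, delete both glued faces → V=7, E=15, F=10.
Attach a 14-gonal bipyramid (V=16, E=42, F=28) along a 3-gon: merge 3 vertices and 3 edges, delete both glued faces → V=20, E=54, F=36.
Check: V − E + F = 20 − 54 + 36 = 2.

54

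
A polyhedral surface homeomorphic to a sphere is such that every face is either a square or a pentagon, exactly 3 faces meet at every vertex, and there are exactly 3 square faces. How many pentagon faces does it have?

6

Let x be the number of pentagons; then F = 3 + x.
Edge–face incidences: 2E = 4·3 + 5·x = 12 + 5x.
Every vertex has degree 3, so 3V = 2E.
Euler: V − E + F = 2 ⇒ (2E)/3 − E + (3 + x) = 2.
Multiply by 6: 2·(2E) − 3·(2E) + 6·(3 + x) = 12, i.e. 18 + 6x − (12 + 5x) = 12.
Collecting terms: x + 6 = 12, so x = 6.
Then 2E = 12 + 5·6 = 42, so E = 21, V = 2E/3 = 14, F = 3 + 6 = 9.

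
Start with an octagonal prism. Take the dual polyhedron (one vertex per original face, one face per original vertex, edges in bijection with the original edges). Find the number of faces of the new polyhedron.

16

The base solid has V = 16, E = 24, F = 10.
The dual swaps V and F and preserves E: V′ = F = 10, E′ = E = 24, F′ = V = 16.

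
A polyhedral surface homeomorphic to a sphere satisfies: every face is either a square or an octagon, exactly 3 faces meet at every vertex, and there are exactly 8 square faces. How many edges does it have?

Let x be the number of octagons; then F = 8 + x.
Edge–face incidences: 2E = 4·8 + 8·x = 32 + 8x.
Every vertex has degree 3, so 3V = 2E.
Euler: V − E + F = 2 ⇒ (2E)/3 − E + (8 + x) = 2.
Multiply by 6: 2·(2E) − 3·(2E) + 6·(8 + x) = 12, i.e. 48 + 6x − (32 + 8x) = 12.
Collecting terms: −2x + 16 = 12, so −2x = −4, so x = 2.
Then 2E = 32 + 8·2 = 48, so E = 24, V = 2E/3 = 16, F = 8 + 2 = 10.

24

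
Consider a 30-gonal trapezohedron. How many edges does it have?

The n-trapezohedron (dual of the n-antiprism) has V = 2·30 + 2 = 62, E = 4·30 = 120, F = 2·30 = 60.
Check: V − E + F = 62 − 120 + 60 = 2.

120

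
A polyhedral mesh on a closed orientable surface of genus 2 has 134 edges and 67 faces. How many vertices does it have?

For a closed orientable surface of genus 2, χ = 2 − 2·2 = -2.
V = -2 + E − F = -2 + 134 − 67 = 65.

65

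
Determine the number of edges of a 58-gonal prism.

174

A prism on an n-gon has two n-gon bases and n rectangular sides: V = 2·58 = 116, E = 3·58 = 174, F = 58 + 2 = 60.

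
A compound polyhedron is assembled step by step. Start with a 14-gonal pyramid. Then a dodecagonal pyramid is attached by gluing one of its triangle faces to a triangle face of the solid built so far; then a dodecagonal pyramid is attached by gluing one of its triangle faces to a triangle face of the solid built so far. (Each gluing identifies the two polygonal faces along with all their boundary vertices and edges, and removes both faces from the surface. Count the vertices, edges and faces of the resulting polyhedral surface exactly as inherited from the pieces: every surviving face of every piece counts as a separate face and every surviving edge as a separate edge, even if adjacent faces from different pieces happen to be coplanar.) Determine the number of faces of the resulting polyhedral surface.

37

A 14-gonal pyramid: V=15, E=28, F=15.
Attach a dodecagonal pyramid (V=13, E=24, F=13) along a 3-gon: merge 3 vertices and 3 edges, delete both glued faces → V=25, E=49, F=26.
Attach a dodecagonal pyramid (V=13, E=24, F=13) along a 3-gon: merge 3 vertices and 3 edges, delete both glued faces → V=35, E=70, F=37.
Check: V − E + F = 35 − 70 + 37 = 2.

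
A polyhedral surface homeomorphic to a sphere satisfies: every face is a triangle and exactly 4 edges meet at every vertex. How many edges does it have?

12

Each face has 3 edges and each edge borders two faces, so 2E = 3F.
Each vertex has degree 4, so 4V = 2E and hence V = 3F/4.
Euler: V − E + F = 2 ⇒ (3F/4) − (3F/2) + F = 2.
Multiply by 8: (6 − 12 + 8)F = 16, i.e. 2F = 16.
So F = 8, E = 3·8/2 = 12, V = 3·8/4 = 6.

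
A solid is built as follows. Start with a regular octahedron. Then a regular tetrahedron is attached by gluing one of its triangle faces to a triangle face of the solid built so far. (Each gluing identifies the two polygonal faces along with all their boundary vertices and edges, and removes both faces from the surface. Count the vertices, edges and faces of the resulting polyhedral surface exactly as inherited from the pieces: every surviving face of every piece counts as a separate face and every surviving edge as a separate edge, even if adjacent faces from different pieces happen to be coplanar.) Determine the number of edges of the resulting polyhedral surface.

15

A regular octahedron: V=6, E=12, F=8.
Attach a regular tetrahedron (V=4, E=6, F=4) along a 3-gon: merge 3 vertices and 3 edges, delete both glued faces → V=7, E=15, F=10.
Check: V − E + F = 7 − 15 + 10 = 2.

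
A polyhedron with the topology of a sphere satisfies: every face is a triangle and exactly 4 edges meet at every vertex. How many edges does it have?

12

Each face has 3 edges and each edge borders two faces, so 2E = 3F.
Each vertex has degree 4, so 4V = 2E and hence V = 3F/4.
Euler: V − E + F = 2 ⇒ (3F/4) − (3F/2) + F = 2.
Multiply by 8: (6 − 12 + 8)F = 16, i.e. 2F = 16.
So F = 8, E = 3·8/2 = 12, V = 3·8/4 = 6.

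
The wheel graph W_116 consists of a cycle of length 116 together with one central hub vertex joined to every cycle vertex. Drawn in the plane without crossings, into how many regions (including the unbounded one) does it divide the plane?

W_116 has V = 116 + 1 = 117 vertices and E = 2·116 = 232 edges.
By Euler's formula F = 2 − V + E = 2 − 117 + 232 = 117.

117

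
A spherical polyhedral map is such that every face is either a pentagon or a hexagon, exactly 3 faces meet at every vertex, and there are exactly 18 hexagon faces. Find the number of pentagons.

12

Let x be the number of pentagons; then F = 18 + x.
Edge–face incidences: 2E = 6·18 + 5·x = 108 + 5x.
Every vertex has degree 3, so 3V = 2E.
Euler: V − E + F = 2 ⇒ (2E)/3 − E + (18 + x) = 2.
Multiply by 6: 2·(2E) − 3·(2E) + 6·(18 + x) = 12, i.e. 108 + 6x − (108 + 5x) = 12.
Collecting terms: x = 12.
Then 2E = 108 + 5·12 = 168, so E = 84, V = 2E/3 = 56, F = 18 + 12 = 30.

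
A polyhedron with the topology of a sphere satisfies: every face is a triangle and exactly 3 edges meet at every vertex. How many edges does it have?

6

Each face has 3 edges and each edge borders two faces, so 2E = 3F.
Each vertex has degree 3, so 3V = 2E and hence V = 3F/3.
Euler: V − E + F = 2 ⇒ (3F/3) − (3F/2) + F = 2.
Multiply by 6: (6 − 9 + 6)F = 12, i.e. 3F = 12.
So F = 4, E = 3·4/2 = 6, V = 3·4/3 = 4.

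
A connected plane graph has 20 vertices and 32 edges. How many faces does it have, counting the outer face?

Euler's formula for a connected plane graph: V − E + F = 2, so F = 2 − 20 + 32 = 14.

14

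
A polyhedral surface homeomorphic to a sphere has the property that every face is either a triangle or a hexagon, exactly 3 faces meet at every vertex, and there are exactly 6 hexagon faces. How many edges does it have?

24

Let x be the number of triangles; then F = 6 + x.
Edge–face incidences: 2E = 6·6 + 3·x = 36 + 3x.
Every vertex has degree 3, so 3V = 2E.
Euler: V − E + F = 2 ⇒ (2E)/3 − E + (6 + x) = 2.
Multiply by 6: 2·(2E) − 3·(2E) + 6·(6 + x) = 12, i.e. 36 + 6x − (36 + 3x) = 12.
Collecting terms: 3x = 12, so x = 4.
Then 2E = 36 + 3·4 = 48, so E = 24, V = 2E/3 = 16, F = 6 + 4 = 10.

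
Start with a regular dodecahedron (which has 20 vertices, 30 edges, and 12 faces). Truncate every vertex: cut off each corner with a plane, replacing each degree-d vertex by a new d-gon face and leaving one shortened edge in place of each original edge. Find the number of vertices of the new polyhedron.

60

Truncation replaces each original edge-end by a new vertex, so V′ = 2E = 60.
Each original edge survives, and each old vertex of degree d contributes d new edges; summing degrees gives Σd = 2E, so E′ = E + 2E = 3E = 90.
Each original face survives and each original vertex becomes one new face: F′ = F + V = 32.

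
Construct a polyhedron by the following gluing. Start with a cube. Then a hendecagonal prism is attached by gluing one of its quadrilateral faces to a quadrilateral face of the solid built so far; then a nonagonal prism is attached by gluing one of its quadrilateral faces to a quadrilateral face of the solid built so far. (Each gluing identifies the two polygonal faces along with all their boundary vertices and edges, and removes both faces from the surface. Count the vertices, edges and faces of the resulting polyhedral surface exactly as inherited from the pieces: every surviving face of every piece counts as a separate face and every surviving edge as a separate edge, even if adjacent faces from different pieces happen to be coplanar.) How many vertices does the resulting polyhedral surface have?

A cube: V=8, E=12, F=6.
Attach a hendecagonal prism (V=22, E=33, F=13) along a 4-gon: merge 4 vertices and 4 edges, delete both glued faces → V=26, E=41, F=17.
Attach a nonagonal prism (V=18, E=27, F=11) along a 4-gon: merge 4 vertices and 4 edges, delete both glued faces → V=40, E=64, F=26.
Check: V − E + F = 40 − 64 + 26 = 2.

40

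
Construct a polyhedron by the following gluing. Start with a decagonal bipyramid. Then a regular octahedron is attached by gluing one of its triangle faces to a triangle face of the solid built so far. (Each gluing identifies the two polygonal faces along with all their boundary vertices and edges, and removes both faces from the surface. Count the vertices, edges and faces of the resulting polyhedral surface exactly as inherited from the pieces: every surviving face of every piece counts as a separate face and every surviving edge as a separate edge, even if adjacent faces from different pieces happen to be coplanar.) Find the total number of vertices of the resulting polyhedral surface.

A decagonal bipyramid: V=12, E=30, F=20.
Attach a regular octahedron (V=6, E=12, F=8) along a 3-gon: merge 3 vertices and 3 edges, delete both glued faces → V=15, E=39, F=26.
Check: V − E + F = 15 − 39 + 26 = 2.

15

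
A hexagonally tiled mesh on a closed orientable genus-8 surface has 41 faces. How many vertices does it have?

χ = 2 − 2·8 = -14, and every face is a hexagon so 6F = 2E.
E = 6·41/2 = 123. Then V = -14 + E − F = -14 + 123 − 41 = 68.

68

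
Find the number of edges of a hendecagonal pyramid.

22

A pyramid on an n-gon base has one n-gon and n triangles: V = 11 + 1 = 12, E = 2·11 = 22, F = 11 + 1 = 12.
Check: V − E + F = 12 − 22 + 12 = 2.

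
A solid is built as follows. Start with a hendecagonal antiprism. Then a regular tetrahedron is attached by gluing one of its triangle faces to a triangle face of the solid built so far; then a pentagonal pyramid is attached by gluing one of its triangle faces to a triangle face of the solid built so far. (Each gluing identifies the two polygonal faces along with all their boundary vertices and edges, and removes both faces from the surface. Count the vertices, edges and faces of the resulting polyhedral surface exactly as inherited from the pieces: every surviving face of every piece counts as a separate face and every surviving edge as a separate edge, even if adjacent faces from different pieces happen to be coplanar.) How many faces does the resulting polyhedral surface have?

A hendecagonal antiprism: V=22, E=44, F=24.
Attach a regular tetrahedron (V=4, E=6, F=4) along a 3-gon: merge 3 vertices and 3 edges, delete both glued faces → V=23, E=47, F=26.
Attach a pentagonal pyramid (V=6, E=10, F=6) along a 3-gon: merge 3 vertices and 3 edges, delete both glued faces → V=26, E=54, F=30.
Check: V − E + F = 26 − 54 + 30 = 2.

30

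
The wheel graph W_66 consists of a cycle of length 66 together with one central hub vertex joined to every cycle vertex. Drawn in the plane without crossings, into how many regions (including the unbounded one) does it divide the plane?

67

W_66 has V = 66 + 1 = 67 vertices and E = 2·66 = 132 edges.
By Euler's formula F = 2 − V + E = 2 − 67 + 132 = 67.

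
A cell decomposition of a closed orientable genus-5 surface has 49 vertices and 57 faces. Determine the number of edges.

For a closed orientable surface of genus 5, χ = 2 − 2·5 = -8.
E = V + F − (-8) = 49 + 57 − (-8) = 114.

114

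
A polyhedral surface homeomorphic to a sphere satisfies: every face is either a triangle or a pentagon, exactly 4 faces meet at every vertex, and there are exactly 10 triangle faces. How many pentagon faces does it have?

2

Let x be the number of pentagons; then F = 10 + x.
Edge–face incidences: 2E = 3·10 + 5·x = 30 + 5x.
Every vertex has degree 4, so 4V = 2E.
Euler: V − E + F = 2 ⇒ (2E)/4 − E + (10 + x) = 2.
Multiply by 8: 2·(2E) − 4·(2E) + 8·(10 + x) = 16, i.e. 80 + 8x − 2·(30 + 5x) = 16.
Collecting terms: −2x + 20 = 16, so −2x = −4, so x = 2.
Then 2E = 30 + 5·2 = 40, so E = 20, V = 2E/4 = 10, F = 10 + 2 = 12.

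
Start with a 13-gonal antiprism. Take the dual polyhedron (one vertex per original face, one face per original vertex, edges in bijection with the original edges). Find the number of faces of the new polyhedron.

The base solid has V = 26, E = 52, F = 28.
The dual swaps V and F and preserves E: V′ = F = 28, E′ = E = 52, F′ = V = 26.

26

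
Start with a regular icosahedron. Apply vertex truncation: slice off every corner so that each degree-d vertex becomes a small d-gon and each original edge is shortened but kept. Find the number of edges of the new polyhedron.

The base solid has V = 12, E = 30, F = 20.
Truncation replaces each original edge-end by a new vertex, so V′ = 2E = 60.
Each original edge survives, and each old vertex of degree d contributes d new edges; summing degrees gives Σd = 2E, so E′ = E + 2E = 3E = 90.
Each original face survives and each original vertex becomes one new face: F′ = F + V = 32.

90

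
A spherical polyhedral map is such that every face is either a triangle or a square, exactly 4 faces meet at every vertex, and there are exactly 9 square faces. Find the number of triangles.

Let x be the number of triangles; then F = 9 + x.
Edge–face incidences: 2E = 4·9 + 3·x = 36 + 3x.
Every vertex has degree 4, so 4V = 2E.
Euler: V − E + F = 2 ⇒ (2E)/4 − E + (9 + x) = 2.
Multiply by 8: 2·(2E) − 4·(2E) + 8·(9 + x) = 16, i.e. 72 + 8x − 2·(36 + 3x) = 16.
Collecting terms: 2x = 16, so x = 8.
Then 2E = 36 + 3·8 = 60, so E = 30, V = 2E/4 = 15, F = 9 + 8 = 17.

8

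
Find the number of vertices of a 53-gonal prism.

A prism on an n-gon has two n-gon bases and n rectangular sides: V = 2·53 = 106, E = 3·53 = 159, F = 53 + 2 = 55.

106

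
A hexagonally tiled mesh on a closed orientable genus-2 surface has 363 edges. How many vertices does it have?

χ = 2 − 2·2 = -2, and every face is a hexagon so 6F = 2E.
F = 2E/6 = 121. Then V = -2 + E − F = -2 + 363 − 121 = 240.

240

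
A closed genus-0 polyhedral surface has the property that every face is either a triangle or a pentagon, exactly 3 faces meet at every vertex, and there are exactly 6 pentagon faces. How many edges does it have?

18

Let x be the number of triangles; then F = 6 + x.
Edge–face incidences: 2E = 5·6 + 3·x = 30 + 3x.
Every vertex has degree 3, so 3V = 2E.
Euler: V − E + F = 2 ⇒ (2E)/3 − E + (6 + x) = 2.
Multiply by 6: 2·(2E) − 3·(2E) + 6·(6 + x) = 12, i.e. 36 + 6x − (30 + 3x) = 12.
Collecting terms: 3x + 6 = 12, so 3x = 6, so x = 2.
Then 2E = 30 + 3·2 = 36, so E = 18, V = 2E/3 = 12, F = 6 + 2 = 8.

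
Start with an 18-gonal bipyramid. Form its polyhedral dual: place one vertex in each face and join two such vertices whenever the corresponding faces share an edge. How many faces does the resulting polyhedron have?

The base solid has V = 20, E = 54, F = 36.
The dual swaps V and F and preserves E: V′ = F = 36, E′ = E = 54, F′ = V = 20.

20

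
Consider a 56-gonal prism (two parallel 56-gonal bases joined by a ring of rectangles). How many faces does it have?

A prism on an n-gon has two n-gon bases and n rectangular sides: V = 2·56 = 112, E = 3·56 = 168, F = 56 + 2 = 58.

58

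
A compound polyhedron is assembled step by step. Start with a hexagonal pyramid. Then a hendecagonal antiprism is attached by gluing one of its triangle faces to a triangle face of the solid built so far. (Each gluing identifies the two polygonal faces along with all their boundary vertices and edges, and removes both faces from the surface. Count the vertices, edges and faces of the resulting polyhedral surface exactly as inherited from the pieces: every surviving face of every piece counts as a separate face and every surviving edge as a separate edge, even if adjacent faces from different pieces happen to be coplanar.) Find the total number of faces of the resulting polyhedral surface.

29

A hexagonal pyramid: V=7, E=12, F=7.
Attach a hendecagonal antiprism (V=22, E=44, F=24) along a 3-gon: merge 3 vertices and 3 edges, delete both glued faces → V=26, E=53, F=29.
Check: V − E + F = 26 − 53 + 29 = 2.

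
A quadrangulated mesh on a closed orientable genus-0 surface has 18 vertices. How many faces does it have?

χ = 2 − 2·0 = 2, and every face is a square so 4F = 2E.
V − E + F = 2 with E = 4F/2 gives 18 − (4/2 − 1)·F = 2, so F = 16 and E = 32.

16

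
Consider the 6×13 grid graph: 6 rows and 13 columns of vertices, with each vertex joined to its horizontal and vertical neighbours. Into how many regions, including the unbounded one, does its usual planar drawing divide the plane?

61

The grid has V = 6·13 = 78 vertices and E = 6·12 + 13·5 = 137 edges.
F = 2 − V + E = 2 − 78 + 137 = 61.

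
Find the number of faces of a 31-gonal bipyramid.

A bipyramid over an n-gon has 2n triangular faces and n + 2 vertices: V = 31 + 2 = 33, E = 3·31 = 93, F = 2·31 = 62.

62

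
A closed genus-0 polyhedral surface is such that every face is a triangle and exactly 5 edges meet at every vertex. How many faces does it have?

20

Each face has 3 edges and each edge borders two faces, so 2E = 3F.
Each vertex has degree 5, so 5V = 2E and hence V = 3F/5.
Euler: V − E + F = 2 ⇒ (3F/5) − (3F/2) + F = 2.
Multiply by 10: (6 − 15 + 10)F = 20, i.e. 1F = 20.
So F = 20, E = 3·20/2 = 30, V = 3·20/5 = 12.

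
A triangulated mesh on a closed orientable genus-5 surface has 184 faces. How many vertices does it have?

χ = 2 − 2·5 = -8, and every face is a triangle so 3F = 2E.
E = 3·184/2 = 276. Then V = -8 + E − F = -8 + 276 − 184 = 84.

84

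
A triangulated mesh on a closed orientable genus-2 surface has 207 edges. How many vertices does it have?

χ = 2 − 2·2 = -2, and every face is a triangle so 3F = 2E.
F = 2E/3 = 138. Then V = -2 + E − F = -2 + 207 − 138 = 67.

67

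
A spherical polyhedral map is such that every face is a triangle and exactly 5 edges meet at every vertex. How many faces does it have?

Each face has 3 edges and each edge borders two faces, so 2E = 3F.
Each vertex has degree 5, so 5V = 2E and hence V = 3F/5.
Euler: V − E + F = 2 ⇒ (3F/5) − (3F/2) + F = 2.
Multiply by 10: (6 − 15 + 10)F = 20, i.e. 1F = 20.
So F = 20, E = 3·20/2 = 30, V = 3·20/5 = 12.

20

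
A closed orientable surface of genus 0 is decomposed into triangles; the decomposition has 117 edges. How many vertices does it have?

41

χ = 2 − 2·0 = 2, and every face is a triangle so 3F = 2E.
F = 2E/3 = 78. Then V = 2 + E − F = 2 + 117 − 78 = 41.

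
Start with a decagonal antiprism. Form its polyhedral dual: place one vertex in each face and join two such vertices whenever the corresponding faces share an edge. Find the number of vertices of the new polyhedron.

22

The base solid has V = 20, E = 40, F = 22.
The dual swaps V and F and preserves E: V′ = F = 22, E′ = E = 40, F′ = V = 20.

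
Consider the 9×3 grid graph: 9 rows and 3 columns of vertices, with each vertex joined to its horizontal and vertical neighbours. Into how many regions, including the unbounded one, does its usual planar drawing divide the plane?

The grid has V = 9·3 = 27 vertices and E = 9·2 + 3·8 = 42 edges.
F = 2 − V + E = 2 − 27 + 42 = 17.

17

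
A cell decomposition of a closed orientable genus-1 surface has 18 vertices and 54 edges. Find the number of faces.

36

For a closed orientable surface of genus 1, χ = 2 − 2·1 = 0.
F = 0 − V + E = 0 − 18 + 54 = 36.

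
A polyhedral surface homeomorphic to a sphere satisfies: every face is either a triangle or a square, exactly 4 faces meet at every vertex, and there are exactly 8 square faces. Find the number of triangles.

8

Let x be the number of triangles; then F = 8 + x.
Edge–face incidences: 2E = 4·8 + 3·x = 32 + 3x.
Every vertex has degree 4, so 4V = 2E.
Euler: V − E + F = 2 ⇒ (2E)/4 − E + (8 + x) = 2.
Multiply by 8: 2·(2E) − 4·(2E) + 8·(8 + x) = 16, i.e. 64 + 8x − 2·(32 + 3x) = 16.
Collecting terms: 2x = 16, so x = 8.
Then 2E = 32 + 3·8 = 56, so E = 28, V = 2E/4 = 14, F = 8 + 8 = 16.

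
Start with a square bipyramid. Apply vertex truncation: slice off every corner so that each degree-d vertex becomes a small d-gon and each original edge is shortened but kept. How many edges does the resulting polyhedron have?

36

The base solid has V = 6, E = 12, F = 8.
Truncation replaces each original edge-end by a new vertex, so V′ = 2E = 24.
Each original edge survives, and each old vertex of degree d contributes d new edges; summing degrees gives Σd = 2E, so E′ = E + 2E = 3E = 36.
Each original face survives and each original vertex becomes one new face: F′ = F + V = 14.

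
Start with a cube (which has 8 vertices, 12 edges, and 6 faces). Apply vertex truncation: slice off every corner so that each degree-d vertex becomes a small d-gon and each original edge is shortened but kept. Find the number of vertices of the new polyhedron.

24

Truncation replaces each original edge-end by a new vertex, so V′ = 2E = 24.
Each original edge survives, and each old vertex of degree d contributes d new edges; summing degrees gives Σd = 2E, so E′ = E + 2E = 3E = 36.
Each original face survives and each original vertex becomes one new face: F′ = F + V = 14.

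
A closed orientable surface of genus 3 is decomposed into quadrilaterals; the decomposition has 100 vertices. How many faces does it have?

χ = 2 − 2·3 = -4, and every face is a square so 4F = 2E.
V − E + F = -4 with E = 4F/2 gives 100 − (4/2 − 1)·F = -4, so F = 104 and E = 208.

104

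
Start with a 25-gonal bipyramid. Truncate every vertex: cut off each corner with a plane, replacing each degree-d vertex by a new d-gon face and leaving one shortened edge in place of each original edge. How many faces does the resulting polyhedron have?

The base solid has V = 27, E = 75, F = 50.
Truncation replaces each original edge-end by a new vertex, so V′ = 2E = 150.
Each original edge survives, and each old vertex of degree d contributes d new edges; summing degrees gives Σd = 2E, so E′ = E + 2E = 3E = 225.
Each original face survives and each original vertex becomes one new face: F′ = F + V = 77.

77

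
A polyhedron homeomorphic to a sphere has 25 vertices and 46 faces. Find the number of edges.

69

Here V − E + F = 2.
E = V + F − (2) = 25 + 46 − (2) = 69.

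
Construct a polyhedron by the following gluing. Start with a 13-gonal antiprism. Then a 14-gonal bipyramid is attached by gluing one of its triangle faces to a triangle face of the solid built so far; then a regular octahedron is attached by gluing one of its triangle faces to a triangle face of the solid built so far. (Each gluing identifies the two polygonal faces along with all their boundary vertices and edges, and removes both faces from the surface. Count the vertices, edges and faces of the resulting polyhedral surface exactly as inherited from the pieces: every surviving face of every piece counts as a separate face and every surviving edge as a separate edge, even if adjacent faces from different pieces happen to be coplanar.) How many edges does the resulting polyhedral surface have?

A 13-gonal antiprism: V=26, E=52, F=28.
Attach a 14-gonal bipyramid (V=16, E=42, F=28) along a 3-gon: merge 3 vertices and 3 edges, delete both glued faces → V=39, E=91, F=54.
Attach a regular octahedron (V=6, E=12, F=8) along a 3-gon: merge 3 vertices and 3 edges, delete both glued faces → V=42, E=100, F=60.
Check: V − E + F = 42 − 100 + 60 = 2.

100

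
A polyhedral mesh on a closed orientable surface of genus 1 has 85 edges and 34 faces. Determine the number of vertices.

For a closed orientable surface of genus 1, χ = 2 − 2·1 = 0.
V = 0 + E − F = 0 + 85 − 34 = 51.

51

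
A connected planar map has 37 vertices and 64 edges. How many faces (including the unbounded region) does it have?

29

Euler's formula for a connected plane graph: V − E + F = 2, so F = 2 − 37 + 64 = 29.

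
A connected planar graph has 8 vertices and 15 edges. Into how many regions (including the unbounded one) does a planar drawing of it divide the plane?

9

Euler's formula for a connected plane graph: V − E + F = 2, so F = 2 − 8 + 15 = 9.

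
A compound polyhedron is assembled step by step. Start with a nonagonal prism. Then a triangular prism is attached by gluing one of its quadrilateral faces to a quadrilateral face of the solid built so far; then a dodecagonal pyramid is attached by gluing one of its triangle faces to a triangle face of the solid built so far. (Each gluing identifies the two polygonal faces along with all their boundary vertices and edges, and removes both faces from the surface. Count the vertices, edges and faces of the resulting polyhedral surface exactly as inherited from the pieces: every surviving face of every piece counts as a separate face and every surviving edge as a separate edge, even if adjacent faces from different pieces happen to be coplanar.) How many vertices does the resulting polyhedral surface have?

30

A nonagonal prism: V=18, E=27, F=11.
Attach a triangular prism (V=6, E=9, F=5) along a 4-gon: merge 4 vertices and 4 edges, delete both glued faces → V=20, E=32, F=14.
Attach a dodecagonal pyramid (V=13, E=24, F=13) along a 3-gon: merge 3 vertices and 3 edges, delete both glued faces → V=30, E=53, F=25.
Check: V − E + F = 30 − 53 + 25 = 2.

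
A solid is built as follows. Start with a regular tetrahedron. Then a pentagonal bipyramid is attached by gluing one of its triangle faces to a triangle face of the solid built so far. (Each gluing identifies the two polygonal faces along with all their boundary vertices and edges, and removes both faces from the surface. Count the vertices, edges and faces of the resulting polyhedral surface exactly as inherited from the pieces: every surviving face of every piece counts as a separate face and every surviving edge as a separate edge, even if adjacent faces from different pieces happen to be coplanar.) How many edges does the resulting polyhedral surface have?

18

A regular tetrahedron: V=4, E=6, F=4.
Attach a pentagonal bipyramid (V=7, E=15, F=10) along a 3-gon: merge 3 vertices and 3 edges, delete both glued faces → V=8, E=18, F=12.
Check: V − E + F = 8 − 18 + 12 = 2.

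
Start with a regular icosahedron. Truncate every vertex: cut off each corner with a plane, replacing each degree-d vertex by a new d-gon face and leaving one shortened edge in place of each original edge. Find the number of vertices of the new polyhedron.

The base solid has V = 12, E = 30, F = 20.
Truncation replaces each original edge-end by a new vertex, so V′ = 2E = 60.
Each original edge survives, and each old vertex of degree d contributes d new edges; summing degrees gives Σd = 2E, so E′ = E + 2E = 3E = 90.
Each original face survives and each original vertex becomes one new face: F′ = F + V = 32.

60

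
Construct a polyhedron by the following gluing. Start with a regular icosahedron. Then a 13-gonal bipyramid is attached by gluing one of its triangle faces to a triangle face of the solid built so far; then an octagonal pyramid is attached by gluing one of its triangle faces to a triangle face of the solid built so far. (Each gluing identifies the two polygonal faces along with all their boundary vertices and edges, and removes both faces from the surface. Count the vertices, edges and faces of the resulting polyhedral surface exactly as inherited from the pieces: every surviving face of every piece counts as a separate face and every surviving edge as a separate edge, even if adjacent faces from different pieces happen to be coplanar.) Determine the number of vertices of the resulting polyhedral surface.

30

A regular icosahedron: V=12, E=30, F=20.
Attach a 13-gonal bipyramid (V=15, E=39, F=26) along a 3-gon: merge 3 vertices and 3 edges, delete both glued faces → V=24, E=66, F=44.
Attach an octagonal pyramid (V=9, E=16, F=9) along a 3-gon: merge 3 vertices and 3 edges, delete both glued faces → V=30, E=79, F=51.
Check: V − E + F = 30 − 79 + 51 = 2.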